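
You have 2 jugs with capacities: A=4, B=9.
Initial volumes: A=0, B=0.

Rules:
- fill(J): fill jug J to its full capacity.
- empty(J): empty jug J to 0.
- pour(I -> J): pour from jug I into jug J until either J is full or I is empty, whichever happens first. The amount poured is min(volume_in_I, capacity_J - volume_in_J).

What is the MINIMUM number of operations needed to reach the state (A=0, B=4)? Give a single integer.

Answer: 2

Derivation:
BFS from (A=0, B=0). One shortest path:
  1. fill(A) -> (A=4 B=0)
  2. pour(A -> B) -> (A=0 B=4)
Reached target in 2 moves.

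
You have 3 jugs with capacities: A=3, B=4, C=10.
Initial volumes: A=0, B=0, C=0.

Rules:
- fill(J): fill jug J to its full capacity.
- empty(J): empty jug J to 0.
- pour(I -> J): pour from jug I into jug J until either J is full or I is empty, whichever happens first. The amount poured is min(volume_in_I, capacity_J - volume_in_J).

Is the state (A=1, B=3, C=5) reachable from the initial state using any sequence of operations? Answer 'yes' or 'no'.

BFS explored all 166 reachable states.
Reachable set includes: (0,0,0), (0,0,1), (0,0,2), (0,0,3), (0,0,4), (0,0,5), (0,0,6), (0,0,7), (0,0,8), (0,0,9), (0,0,10), (0,1,0) ...
Target (A=1, B=3, C=5) not in reachable set → no.

Answer: no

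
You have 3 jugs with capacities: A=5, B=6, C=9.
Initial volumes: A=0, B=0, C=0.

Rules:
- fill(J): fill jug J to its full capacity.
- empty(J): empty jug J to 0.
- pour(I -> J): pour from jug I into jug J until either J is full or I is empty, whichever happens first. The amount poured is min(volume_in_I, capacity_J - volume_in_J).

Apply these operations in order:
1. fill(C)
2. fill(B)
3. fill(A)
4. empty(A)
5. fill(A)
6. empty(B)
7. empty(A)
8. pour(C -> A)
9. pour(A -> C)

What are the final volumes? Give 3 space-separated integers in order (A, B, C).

Answer: 0 0 9

Derivation:
Step 1: fill(C) -> (A=0 B=0 C=9)
Step 2: fill(B) -> (A=0 B=6 C=9)
Step 3: fill(A) -> (A=5 B=6 C=9)
Step 4: empty(A) -> (A=0 B=6 C=9)
Step 5: fill(A) -> (A=5 B=6 C=9)
Step 6: empty(B) -> (A=5 B=0 C=9)
Step 7: empty(A) -> (A=0 B=0 C=9)
Step 8: pour(C -> A) -> (A=5 B=0 C=4)
Step 9: pour(A -> C) -> (A=0 B=0 C=9)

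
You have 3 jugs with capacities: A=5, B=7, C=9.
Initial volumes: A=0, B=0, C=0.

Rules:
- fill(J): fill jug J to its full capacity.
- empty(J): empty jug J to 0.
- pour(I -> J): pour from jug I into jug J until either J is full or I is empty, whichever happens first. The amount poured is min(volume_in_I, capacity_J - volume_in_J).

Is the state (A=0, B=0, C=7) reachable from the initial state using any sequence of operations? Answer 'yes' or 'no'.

Answer: yes

Derivation:
BFS from (A=0, B=0, C=0):
  1. fill(B) -> (A=0 B=7 C=0)
  2. pour(B -> C) -> (A=0 B=0 C=7)
Target reached → yes.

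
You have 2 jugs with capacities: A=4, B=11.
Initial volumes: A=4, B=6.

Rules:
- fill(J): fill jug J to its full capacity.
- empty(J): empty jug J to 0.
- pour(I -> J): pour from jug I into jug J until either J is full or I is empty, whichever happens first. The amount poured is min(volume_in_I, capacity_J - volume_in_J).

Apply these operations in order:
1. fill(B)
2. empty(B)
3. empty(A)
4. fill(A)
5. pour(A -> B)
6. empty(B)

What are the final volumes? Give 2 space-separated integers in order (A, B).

Answer: 0 0

Derivation:
Step 1: fill(B) -> (A=4 B=11)
Step 2: empty(B) -> (A=4 B=0)
Step 3: empty(A) -> (A=0 B=0)
Step 4: fill(A) -> (A=4 B=0)
Step 5: pour(A -> B) -> (A=0 B=4)
Step 6: empty(B) -> (A=0 B=0)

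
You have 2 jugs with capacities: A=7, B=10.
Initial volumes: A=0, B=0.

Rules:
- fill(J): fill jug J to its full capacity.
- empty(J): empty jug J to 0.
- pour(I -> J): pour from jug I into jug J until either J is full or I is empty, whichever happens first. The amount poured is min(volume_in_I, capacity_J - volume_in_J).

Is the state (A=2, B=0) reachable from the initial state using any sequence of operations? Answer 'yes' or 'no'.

Answer: yes

Derivation:
BFS from (A=0, B=0):
  1. fill(B) -> (A=0 B=10)
  2. pour(B -> A) -> (A=7 B=3)
  3. empty(A) -> (A=0 B=3)
  4. pour(B -> A) -> (A=3 B=0)
  5. fill(B) -> (A=3 B=10)
  6. pour(B -> A) -> (A=7 B=6)
  7. empty(A) -> (A=0 B=6)
  8. pour(B -> A) -> (A=6 B=0)
  9. fill(B) -> (A=6 B=10)
  10. pour(B -> A) -> (A=7 B=9)
  11. empty(A) -> (A=0 B=9)
  12. pour(B -> A) -> (A=7 B=2)
  13. empty(A) -> (A=0 B=2)
  14. pour(B -> A) -> (A=2 B=0)
Target reached → yes.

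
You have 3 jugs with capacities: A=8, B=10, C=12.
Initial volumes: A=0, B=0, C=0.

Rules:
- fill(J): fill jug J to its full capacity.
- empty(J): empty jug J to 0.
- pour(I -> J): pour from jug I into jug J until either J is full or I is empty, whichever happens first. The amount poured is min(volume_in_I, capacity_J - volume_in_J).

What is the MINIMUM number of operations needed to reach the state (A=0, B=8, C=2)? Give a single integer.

BFS from (A=0, B=0, C=0). One shortest path:
  1. fill(B) -> (A=0 B=10 C=0)
  2. pour(B -> A) -> (A=8 B=2 C=0)
  3. pour(B -> C) -> (A=8 B=0 C=2)
  4. pour(A -> B) -> (A=0 B=8 C=2)
Reached target in 4 moves.

Answer: 4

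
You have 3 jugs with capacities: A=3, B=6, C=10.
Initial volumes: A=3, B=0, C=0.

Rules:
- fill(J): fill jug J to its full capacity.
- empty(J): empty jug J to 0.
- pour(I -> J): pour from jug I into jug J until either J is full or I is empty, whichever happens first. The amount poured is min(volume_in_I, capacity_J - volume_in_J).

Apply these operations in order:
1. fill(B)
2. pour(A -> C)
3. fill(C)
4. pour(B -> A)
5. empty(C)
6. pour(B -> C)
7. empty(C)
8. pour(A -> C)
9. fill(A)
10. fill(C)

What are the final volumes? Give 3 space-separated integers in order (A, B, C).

Answer: 3 0 10

Derivation:
Step 1: fill(B) -> (A=3 B=6 C=0)
Step 2: pour(A -> C) -> (A=0 B=6 C=3)
Step 3: fill(C) -> (A=0 B=6 C=10)
Step 4: pour(B -> A) -> (A=3 B=3 C=10)
Step 5: empty(C) -> (A=3 B=3 C=0)
Step 6: pour(B -> C) -> (A=3 B=0 C=3)
Step 7: empty(C) -> (A=3 B=0 C=0)
Step 8: pour(A -> C) -> (A=0 B=0 C=3)
Step 9: fill(A) -> (A=3 B=0 C=3)
Step 10: fill(C) -> (A=3 B=0 C=10)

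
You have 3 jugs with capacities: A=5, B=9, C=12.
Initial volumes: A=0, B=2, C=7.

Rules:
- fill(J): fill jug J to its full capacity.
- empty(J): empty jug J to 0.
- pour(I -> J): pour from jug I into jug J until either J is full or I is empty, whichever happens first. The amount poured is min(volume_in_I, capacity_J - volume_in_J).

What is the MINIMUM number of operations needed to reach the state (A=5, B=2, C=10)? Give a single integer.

Answer: 6

Derivation:
BFS from (A=0, B=2, C=7). One shortest path:
  1. fill(A) -> (A=5 B=2 C=7)
  2. empty(C) -> (A=5 B=2 C=0)
  3. pour(A -> C) -> (A=0 B=2 C=5)
  4. fill(A) -> (A=5 B=2 C=5)
  5. pour(A -> C) -> (A=0 B=2 C=10)
  6. fill(A) -> (A=5 B=2 C=10)
Reached target in 6 moves.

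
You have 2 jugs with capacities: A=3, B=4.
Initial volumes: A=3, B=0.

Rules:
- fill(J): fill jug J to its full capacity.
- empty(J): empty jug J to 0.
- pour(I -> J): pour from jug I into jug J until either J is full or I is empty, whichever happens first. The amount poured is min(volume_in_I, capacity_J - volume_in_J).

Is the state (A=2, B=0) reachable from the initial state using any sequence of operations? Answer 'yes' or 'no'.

Answer: yes

Derivation:
BFS from (A=3, B=0):
  1. pour(A -> B) -> (A=0 B=3)
  2. fill(A) -> (A=3 B=3)
  3. pour(A -> B) -> (A=2 B=4)
  4. empty(B) -> (A=2 B=0)
Target reached → yes.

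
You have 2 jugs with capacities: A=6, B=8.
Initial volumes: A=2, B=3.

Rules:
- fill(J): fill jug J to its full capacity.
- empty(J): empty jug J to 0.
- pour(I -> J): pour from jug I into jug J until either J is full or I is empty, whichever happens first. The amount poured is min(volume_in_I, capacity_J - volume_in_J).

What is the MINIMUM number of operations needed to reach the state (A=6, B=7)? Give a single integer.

Answer: 3

Derivation:
BFS from (A=2, B=3). One shortest path:
  1. pour(B -> A) -> (A=5 B=0)
  2. fill(B) -> (A=5 B=8)
  3. pour(B -> A) -> (A=6 B=7)
Reached target in 3 moves.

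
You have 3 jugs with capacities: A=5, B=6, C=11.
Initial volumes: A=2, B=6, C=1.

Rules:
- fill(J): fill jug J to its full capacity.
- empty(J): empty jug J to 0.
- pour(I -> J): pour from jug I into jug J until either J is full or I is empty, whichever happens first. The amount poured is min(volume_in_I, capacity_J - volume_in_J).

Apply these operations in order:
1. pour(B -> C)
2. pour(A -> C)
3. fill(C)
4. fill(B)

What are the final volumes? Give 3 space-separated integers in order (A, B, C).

Answer: 0 6 11

Derivation:
Step 1: pour(B -> C) -> (A=2 B=0 C=7)
Step 2: pour(A -> C) -> (A=0 B=0 C=9)
Step 3: fill(C) -> (A=0 B=0 C=11)
Step 4: fill(B) -> (A=0 B=6 C=11)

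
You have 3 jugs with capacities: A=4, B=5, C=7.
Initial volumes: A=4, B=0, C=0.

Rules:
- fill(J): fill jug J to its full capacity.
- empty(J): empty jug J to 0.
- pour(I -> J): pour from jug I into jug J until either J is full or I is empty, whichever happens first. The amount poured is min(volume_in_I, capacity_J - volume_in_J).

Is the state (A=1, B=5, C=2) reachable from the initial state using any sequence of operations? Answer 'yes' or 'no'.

Answer: yes

Derivation:
BFS from (A=4, B=0, C=0):
  1. pour(A -> C) -> (A=0 B=0 C=4)
  2. fill(A) -> (A=4 B=0 C=4)
  3. pour(A -> C) -> (A=1 B=0 C=7)
  4. pour(C -> B) -> (A=1 B=5 C=2)
Target reached → yes.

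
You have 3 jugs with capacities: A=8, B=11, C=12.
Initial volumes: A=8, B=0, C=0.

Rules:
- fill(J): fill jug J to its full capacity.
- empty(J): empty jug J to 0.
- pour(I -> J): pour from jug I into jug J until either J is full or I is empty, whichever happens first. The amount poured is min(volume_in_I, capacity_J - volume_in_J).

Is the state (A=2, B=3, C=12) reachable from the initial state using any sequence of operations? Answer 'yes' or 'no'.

BFS from (A=8, B=0, C=0):
  1. fill(C) -> (A=8 B=0 C=12)
  2. pour(A -> B) -> (A=0 B=8 C=12)
  3. fill(A) -> (A=8 B=8 C=12)
  4. pour(A -> B) -> (A=5 B=11 C=12)
  5. empty(B) -> (A=5 B=0 C=12)
  6. pour(A -> B) -> (A=0 B=5 C=12)
  7. pour(C -> A) -> (A=8 B=5 C=4)
  8. pour(A -> B) -> (A=2 B=11 C=4)
  9. pour(B -> C) -> (A=2 B=3 C=12)
Target reached → yes.

Answer: yes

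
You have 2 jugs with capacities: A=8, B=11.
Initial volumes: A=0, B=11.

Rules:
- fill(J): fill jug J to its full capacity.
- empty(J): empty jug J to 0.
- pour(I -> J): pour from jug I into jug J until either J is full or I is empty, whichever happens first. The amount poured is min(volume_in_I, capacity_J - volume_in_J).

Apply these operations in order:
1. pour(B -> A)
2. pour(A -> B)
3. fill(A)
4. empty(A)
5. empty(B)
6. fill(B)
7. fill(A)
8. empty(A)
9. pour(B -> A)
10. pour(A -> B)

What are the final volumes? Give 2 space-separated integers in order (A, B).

Answer: 0 11

Derivation:
Step 1: pour(B -> A) -> (A=8 B=3)
Step 2: pour(A -> B) -> (A=0 B=11)
Step 3: fill(A) -> (A=8 B=11)
Step 4: empty(A) -> (A=0 B=11)
Step 5: empty(B) -> (A=0 B=0)
Step 6: fill(B) -> (A=0 B=11)
Step 7: fill(A) -> (A=8 B=11)
Step 8: empty(A) -> (A=0 B=11)
Step 9: pour(B -> A) -> (A=8 B=3)
Step 10: pour(A -> B) -> (A=0 B=11)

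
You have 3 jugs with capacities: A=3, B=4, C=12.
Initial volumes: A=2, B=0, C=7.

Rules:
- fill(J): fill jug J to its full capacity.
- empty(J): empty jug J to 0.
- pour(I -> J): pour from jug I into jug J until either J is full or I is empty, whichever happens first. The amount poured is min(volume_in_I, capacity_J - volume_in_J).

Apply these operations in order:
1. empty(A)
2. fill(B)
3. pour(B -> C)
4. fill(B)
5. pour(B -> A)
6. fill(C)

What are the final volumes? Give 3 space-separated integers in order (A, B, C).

Answer: 3 1 12

Derivation:
Step 1: empty(A) -> (A=0 B=0 C=7)
Step 2: fill(B) -> (A=0 B=4 C=7)
Step 3: pour(B -> C) -> (A=0 B=0 C=11)
Step 4: fill(B) -> (A=0 B=4 C=11)
Step 5: pour(B -> A) -> (A=3 B=1 C=11)
Step 6: fill(C) -> (A=3 B=1 C=12)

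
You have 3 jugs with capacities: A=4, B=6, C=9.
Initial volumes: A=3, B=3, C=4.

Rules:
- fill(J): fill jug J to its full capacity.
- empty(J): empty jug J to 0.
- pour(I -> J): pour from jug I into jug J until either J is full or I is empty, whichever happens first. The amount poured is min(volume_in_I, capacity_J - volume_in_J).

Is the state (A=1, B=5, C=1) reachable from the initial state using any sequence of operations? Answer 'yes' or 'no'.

BFS explored all 231 reachable states.
Reachable set includes: (0,0,0), (0,0,1), (0,0,2), (0,0,3), (0,0,4), (0,0,5), (0,0,6), (0,0,7), (0,0,8), (0,0,9), (0,1,0), (0,1,1) ...
Target (A=1, B=5, C=1) not in reachable set → no.

Answer: no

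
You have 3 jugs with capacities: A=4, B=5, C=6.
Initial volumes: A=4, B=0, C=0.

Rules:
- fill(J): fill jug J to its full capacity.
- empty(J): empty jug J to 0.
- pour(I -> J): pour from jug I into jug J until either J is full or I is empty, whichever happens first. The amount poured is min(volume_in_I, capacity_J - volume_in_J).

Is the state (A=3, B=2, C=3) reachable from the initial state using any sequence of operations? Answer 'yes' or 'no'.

BFS explored all 150 reachable states.
Reachable set includes: (0,0,0), (0,0,1), (0,0,2), (0,0,3), (0,0,4), (0,0,5), (0,0,6), (0,1,0), (0,1,1), (0,1,2), (0,1,3), (0,1,4) ...
Target (A=3, B=2, C=3) not in reachable set → no.

Answer: no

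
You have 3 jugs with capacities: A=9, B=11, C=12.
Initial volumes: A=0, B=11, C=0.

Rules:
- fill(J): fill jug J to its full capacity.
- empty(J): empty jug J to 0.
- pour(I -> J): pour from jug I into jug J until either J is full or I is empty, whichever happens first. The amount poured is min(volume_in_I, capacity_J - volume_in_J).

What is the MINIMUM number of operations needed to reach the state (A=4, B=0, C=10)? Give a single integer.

Answer: 8

Derivation:
BFS from (A=0, B=11, C=0). One shortest path:
  1. fill(C) -> (A=0 B=11 C=12)
  2. pour(B -> A) -> (A=9 B=2 C=12)
  3. empty(A) -> (A=0 B=2 C=12)
  4. pour(B -> A) -> (A=2 B=0 C=12)
  5. pour(C -> B) -> (A=2 B=11 C=1)
  6. pour(B -> A) -> (A=9 B=4 C=1)
  7. pour(A -> C) -> (A=0 B=4 C=10)
  8. pour(B -> A) -> (A=4 B=0 C=10)
Reached target in 8 moves.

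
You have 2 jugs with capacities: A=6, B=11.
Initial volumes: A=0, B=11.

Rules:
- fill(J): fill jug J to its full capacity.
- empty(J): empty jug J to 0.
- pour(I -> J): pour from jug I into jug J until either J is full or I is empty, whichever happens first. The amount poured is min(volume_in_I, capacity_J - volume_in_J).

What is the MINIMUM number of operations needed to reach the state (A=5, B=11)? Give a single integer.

BFS from (A=0, B=11). One shortest path:
  1. pour(B -> A) -> (A=6 B=5)
  2. empty(A) -> (A=0 B=5)
  3. pour(B -> A) -> (A=5 B=0)
  4. fill(B) -> (A=5 B=11)
Reached target in 4 moves.

Answer: 4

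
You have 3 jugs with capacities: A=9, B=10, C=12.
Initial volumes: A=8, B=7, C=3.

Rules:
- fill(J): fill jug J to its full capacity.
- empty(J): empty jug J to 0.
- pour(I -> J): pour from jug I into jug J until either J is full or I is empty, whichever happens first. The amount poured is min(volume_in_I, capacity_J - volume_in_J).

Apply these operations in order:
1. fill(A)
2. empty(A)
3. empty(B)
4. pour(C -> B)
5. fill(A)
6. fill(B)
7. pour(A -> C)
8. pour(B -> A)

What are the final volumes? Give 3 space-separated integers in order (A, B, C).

Answer: 9 1 9

Derivation:
Step 1: fill(A) -> (A=9 B=7 C=3)
Step 2: empty(A) -> (A=0 B=7 C=3)
Step 3: empty(B) -> (A=0 B=0 C=3)
Step 4: pour(C -> B) -> (A=0 B=3 C=0)
Step 5: fill(A) -> (A=9 B=3 C=0)
Step 6: fill(B) -> (A=9 B=10 C=0)
Step 7: pour(A -> C) -> (A=0 B=10 C=9)
Step 8: pour(B -> A) -> (A=9 B=1 C=9)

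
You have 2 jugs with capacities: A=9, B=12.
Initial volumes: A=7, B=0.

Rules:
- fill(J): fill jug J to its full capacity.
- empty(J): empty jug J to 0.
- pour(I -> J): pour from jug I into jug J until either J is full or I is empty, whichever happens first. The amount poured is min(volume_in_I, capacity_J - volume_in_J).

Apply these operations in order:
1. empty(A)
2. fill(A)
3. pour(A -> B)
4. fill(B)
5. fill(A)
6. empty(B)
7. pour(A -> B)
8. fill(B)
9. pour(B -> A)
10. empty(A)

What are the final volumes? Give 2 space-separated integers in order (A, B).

Step 1: empty(A) -> (A=0 B=0)
Step 2: fill(A) -> (A=9 B=0)
Step 3: pour(A -> B) -> (A=0 B=9)
Step 4: fill(B) -> (A=0 B=12)
Step 5: fill(A) -> (A=9 B=12)
Step 6: empty(B) -> (A=9 B=0)
Step 7: pour(A -> B) -> (A=0 B=9)
Step 8: fill(B) -> (A=0 B=12)
Step 9: pour(B -> A) -> (A=9 B=3)
Step 10: empty(A) -> (A=0 B=3)

Answer: 0 3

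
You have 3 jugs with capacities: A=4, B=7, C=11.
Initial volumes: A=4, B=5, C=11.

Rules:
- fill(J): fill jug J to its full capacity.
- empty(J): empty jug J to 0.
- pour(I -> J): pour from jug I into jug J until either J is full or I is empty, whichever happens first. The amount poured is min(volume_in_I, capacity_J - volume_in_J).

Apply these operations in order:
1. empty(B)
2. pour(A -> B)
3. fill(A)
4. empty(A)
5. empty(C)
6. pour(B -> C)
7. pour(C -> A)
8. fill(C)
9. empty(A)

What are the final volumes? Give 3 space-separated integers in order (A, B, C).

Step 1: empty(B) -> (A=4 B=0 C=11)
Step 2: pour(A -> B) -> (A=0 B=4 C=11)
Step 3: fill(A) -> (A=4 B=4 C=11)
Step 4: empty(A) -> (A=0 B=4 C=11)
Step 5: empty(C) -> (A=0 B=4 C=0)
Step 6: pour(B -> C) -> (A=0 B=0 C=4)
Step 7: pour(C -> A) -> (A=4 B=0 C=0)
Step 8: fill(C) -> (A=4 B=0 C=11)
Step 9: empty(A) -> (A=0 B=0 C=11)

Answer: 0 0 11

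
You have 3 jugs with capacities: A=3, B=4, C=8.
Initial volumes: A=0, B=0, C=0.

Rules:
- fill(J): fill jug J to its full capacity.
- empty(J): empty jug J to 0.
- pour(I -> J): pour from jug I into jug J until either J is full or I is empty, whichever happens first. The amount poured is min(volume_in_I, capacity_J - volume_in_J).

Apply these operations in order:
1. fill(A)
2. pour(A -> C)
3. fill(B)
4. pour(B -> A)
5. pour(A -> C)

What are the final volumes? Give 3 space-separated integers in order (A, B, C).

Answer: 0 1 6

Derivation:
Step 1: fill(A) -> (A=3 B=0 C=0)
Step 2: pour(A -> C) -> (A=0 B=0 C=3)
Step 3: fill(B) -> (A=0 B=4 C=3)
Step 4: pour(B -> A) -> (A=3 B=1 C=3)
Step 5: pour(A -> C) -> (A=0 B=1 C=6)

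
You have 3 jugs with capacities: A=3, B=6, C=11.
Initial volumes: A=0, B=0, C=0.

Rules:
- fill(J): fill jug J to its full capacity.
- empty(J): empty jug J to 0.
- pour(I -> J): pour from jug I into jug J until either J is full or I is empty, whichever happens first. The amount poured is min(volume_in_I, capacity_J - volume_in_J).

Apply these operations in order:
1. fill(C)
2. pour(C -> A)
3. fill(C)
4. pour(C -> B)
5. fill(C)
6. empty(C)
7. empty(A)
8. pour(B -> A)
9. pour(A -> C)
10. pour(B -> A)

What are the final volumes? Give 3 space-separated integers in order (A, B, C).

Step 1: fill(C) -> (A=0 B=0 C=11)
Step 2: pour(C -> A) -> (A=3 B=0 C=8)
Step 3: fill(C) -> (A=3 B=0 C=11)
Step 4: pour(C -> B) -> (A=3 B=6 C=5)
Step 5: fill(C) -> (A=3 B=6 C=11)
Step 6: empty(C) -> (A=3 B=6 C=0)
Step 7: empty(A) -> (A=0 B=6 C=0)
Step 8: pour(B -> A) -> (A=3 B=3 C=0)
Step 9: pour(A -> C) -> (A=0 B=3 C=3)
Step 10: pour(B -> A) -> (A=3 B=0 C=3)

Answer: 3 0 3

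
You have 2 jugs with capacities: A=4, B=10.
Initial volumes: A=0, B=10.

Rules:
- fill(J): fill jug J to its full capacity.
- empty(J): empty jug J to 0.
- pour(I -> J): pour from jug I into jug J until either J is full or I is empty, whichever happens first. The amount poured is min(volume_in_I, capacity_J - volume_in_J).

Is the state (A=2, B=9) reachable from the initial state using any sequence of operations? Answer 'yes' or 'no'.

BFS explored all 14 reachable states.
Reachable set includes: (0,0), (0,2), (0,4), (0,6), (0,8), (0,10), (2,0), (2,10), (4,0), (4,2), (4,4), (4,6) ...
Target (A=2, B=9) not in reachable set → no.

Answer: no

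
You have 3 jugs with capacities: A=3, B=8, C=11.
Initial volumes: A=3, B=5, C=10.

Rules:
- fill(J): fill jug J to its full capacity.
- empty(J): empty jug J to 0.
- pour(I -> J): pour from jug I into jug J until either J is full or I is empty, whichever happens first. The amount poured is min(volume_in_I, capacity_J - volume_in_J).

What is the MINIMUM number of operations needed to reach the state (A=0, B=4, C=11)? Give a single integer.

BFS from (A=3, B=5, C=10). One shortest path:
  1. empty(A) -> (A=0 B=5 C=10)
  2. pour(B -> C) -> (A=0 B=4 C=11)
Reached target in 2 moves.

Answer: 2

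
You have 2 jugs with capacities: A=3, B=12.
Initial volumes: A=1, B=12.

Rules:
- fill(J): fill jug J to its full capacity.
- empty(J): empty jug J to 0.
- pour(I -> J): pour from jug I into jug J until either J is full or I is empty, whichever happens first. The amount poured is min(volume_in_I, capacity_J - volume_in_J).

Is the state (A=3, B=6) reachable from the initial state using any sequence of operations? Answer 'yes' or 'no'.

BFS from (A=1, B=12):
  1. empty(A) -> (A=0 B=12)
  2. pour(B -> A) -> (A=3 B=9)
  3. empty(A) -> (A=0 B=9)
  4. pour(B -> A) -> (A=3 B=6)
Target reached → yes.

Answer: yes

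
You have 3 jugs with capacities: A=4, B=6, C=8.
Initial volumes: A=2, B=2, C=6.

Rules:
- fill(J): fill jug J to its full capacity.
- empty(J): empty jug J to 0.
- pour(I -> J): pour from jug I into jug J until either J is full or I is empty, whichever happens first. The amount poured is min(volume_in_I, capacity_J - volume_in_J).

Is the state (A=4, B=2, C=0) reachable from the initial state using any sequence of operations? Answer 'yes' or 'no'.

BFS from (A=2, B=2, C=6):
  1. fill(A) -> (A=4 B=2 C=6)
  2. empty(C) -> (A=4 B=2 C=0)
Target reached → yes.

Answer: yes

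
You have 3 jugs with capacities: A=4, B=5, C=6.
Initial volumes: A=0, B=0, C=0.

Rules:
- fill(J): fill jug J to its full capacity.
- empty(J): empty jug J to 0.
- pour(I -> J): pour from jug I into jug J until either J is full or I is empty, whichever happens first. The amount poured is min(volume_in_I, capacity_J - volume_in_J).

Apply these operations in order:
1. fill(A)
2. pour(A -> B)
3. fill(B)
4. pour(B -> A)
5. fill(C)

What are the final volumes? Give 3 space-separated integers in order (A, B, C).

Step 1: fill(A) -> (A=4 B=0 C=0)
Step 2: pour(A -> B) -> (A=0 B=4 C=0)
Step 3: fill(B) -> (A=0 B=5 C=0)
Step 4: pour(B -> A) -> (A=4 B=1 C=0)
Step 5: fill(C) -> (A=4 B=1 C=6)

Answer: 4 1 6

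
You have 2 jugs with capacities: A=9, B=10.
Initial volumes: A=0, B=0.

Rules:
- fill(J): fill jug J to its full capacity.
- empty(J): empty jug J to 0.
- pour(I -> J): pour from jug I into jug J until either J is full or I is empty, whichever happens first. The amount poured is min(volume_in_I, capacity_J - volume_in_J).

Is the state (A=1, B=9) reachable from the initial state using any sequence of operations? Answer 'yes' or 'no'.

Answer: no

Derivation:
BFS explored all 38 reachable states.
Reachable set includes: (0,0), (0,1), (0,2), (0,3), (0,4), (0,5), (0,6), (0,7), (0,8), (0,9), (0,10), (1,0) ...
Target (A=1, B=9) not in reachable set → no.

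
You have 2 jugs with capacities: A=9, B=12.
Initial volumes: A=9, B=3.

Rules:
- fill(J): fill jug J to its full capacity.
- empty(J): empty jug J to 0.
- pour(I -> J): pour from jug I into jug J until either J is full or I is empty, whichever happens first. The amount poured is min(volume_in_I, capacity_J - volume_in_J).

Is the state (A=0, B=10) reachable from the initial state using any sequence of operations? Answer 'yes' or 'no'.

Answer: no

Derivation:
BFS explored all 14 reachable states.
Reachable set includes: (0,0), (0,3), (0,6), (0,9), (0,12), (3,0), (3,12), (6,0), (6,12), (9,0), (9,3), (9,6) ...
Target (A=0, B=10) not in reachable set → no.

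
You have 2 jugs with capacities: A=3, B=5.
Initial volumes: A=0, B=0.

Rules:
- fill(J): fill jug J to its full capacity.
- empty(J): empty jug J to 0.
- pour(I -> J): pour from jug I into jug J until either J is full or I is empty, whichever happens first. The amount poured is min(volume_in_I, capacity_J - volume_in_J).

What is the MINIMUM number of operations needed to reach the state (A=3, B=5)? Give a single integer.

Answer: 2

Derivation:
BFS from (A=0, B=0). One shortest path:
  1. fill(A) -> (A=3 B=0)
  2. fill(B) -> (A=3 B=5)
Reached target in 2 moves.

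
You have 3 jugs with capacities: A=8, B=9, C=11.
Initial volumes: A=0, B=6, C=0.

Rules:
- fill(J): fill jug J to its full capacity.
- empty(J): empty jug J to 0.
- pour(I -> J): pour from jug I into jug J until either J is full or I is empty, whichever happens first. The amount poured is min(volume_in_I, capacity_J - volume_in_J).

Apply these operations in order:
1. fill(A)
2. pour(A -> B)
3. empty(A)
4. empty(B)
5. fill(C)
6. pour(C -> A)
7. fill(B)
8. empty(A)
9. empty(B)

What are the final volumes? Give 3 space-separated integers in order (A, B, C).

Answer: 0 0 3

Derivation:
Step 1: fill(A) -> (A=8 B=6 C=0)
Step 2: pour(A -> B) -> (A=5 B=9 C=0)
Step 3: empty(A) -> (A=0 B=9 C=0)
Step 4: empty(B) -> (A=0 B=0 C=0)
Step 5: fill(C) -> (A=0 B=0 C=11)
Step 6: pour(C -> A) -> (A=8 B=0 C=3)
Step 7: fill(B) -> (A=8 B=9 C=3)
Step 8: empty(A) -> (A=0 B=9 C=3)
Step 9: empty(B) -> (A=0 B=0 C=3)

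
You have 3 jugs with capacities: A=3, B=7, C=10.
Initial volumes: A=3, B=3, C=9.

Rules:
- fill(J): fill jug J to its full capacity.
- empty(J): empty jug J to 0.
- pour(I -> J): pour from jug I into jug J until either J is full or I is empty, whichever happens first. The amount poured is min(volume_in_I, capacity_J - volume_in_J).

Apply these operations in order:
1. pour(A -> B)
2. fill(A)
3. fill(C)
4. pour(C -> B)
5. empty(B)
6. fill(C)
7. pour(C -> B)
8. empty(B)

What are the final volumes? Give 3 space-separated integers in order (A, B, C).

Answer: 3 0 3

Derivation:
Step 1: pour(A -> B) -> (A=0 B=6 C=9)
Step 2: fill(A) -> (A=3 B=6 C=9)
Step 3: fill(C) -> (A=3 B=6 C=10)
Step 4: pour(C -> B) -> (A=3 B=7 C=9)
Step 5: empty(B) -> (A=3 B=0 C=9)
Step 6: fill(C) -> (A=3 B=0 C=10)
Step 7: pour(C -> B) -> (A=3 B=7 C=3)
Step 8: empty(B) -> (A=3 B=0 C=3)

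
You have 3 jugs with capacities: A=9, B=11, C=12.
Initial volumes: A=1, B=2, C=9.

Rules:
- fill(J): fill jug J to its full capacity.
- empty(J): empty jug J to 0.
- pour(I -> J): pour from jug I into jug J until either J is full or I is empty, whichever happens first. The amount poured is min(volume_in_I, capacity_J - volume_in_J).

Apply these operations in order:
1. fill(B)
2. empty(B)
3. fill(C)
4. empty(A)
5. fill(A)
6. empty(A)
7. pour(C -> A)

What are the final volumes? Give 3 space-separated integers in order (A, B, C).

Step 1: fill(B) -> (A=1 B=11 C=9)
Step 2: empty(B) -> (A=1 B=0 C=9)
Step 3: fill(C) -> (A=1 B=0 C=12)
Step 4: empty(A) -> (A=0 B=0 C=12)
Step 5: fill(A) -> (A=9 B=0 C=12)
Step 6: empty(A) -> (A=0 B=0 C=12)
Step 7: pour(C -> A) -> (A=9 B=0 C=3)

Answer: 9 0 3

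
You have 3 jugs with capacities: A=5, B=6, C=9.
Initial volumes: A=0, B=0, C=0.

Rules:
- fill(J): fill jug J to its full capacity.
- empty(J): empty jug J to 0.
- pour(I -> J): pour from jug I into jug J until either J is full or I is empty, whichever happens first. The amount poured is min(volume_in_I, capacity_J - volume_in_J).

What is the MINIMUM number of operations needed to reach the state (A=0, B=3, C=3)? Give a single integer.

BFS from (A=0, B=0, C=0). One shortest path:
  1. fill(A) -> (A=5 B=0 C=0)
  2. fill(B) -> (A=5 B=6 C=0)
  3. pour(B -> C) -> (A=5 B=0 C=6)
  4. pour(A -> C) -> (A=2 B=0 C=9)
  5. pour(C -> B) -> (A=2 B=6 C=3)
  6. pour(B -> A) -> (A=5 B=3 C=3)
  7. empty(A) -> (A=0 B=3 C=3)
Reached target in 7 moves.

Answer: 7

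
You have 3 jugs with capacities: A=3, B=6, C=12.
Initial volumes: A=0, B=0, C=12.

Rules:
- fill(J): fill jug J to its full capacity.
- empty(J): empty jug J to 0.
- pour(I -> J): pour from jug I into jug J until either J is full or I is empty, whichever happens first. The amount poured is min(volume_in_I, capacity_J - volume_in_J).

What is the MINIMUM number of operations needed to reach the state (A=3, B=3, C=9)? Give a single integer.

Answer: 3

Derivation:
BFS from (A=0, B=0, C=12). One shortest path:
  1. fill(A) -> (A=3 B=0 C=12)
  2. pour(A -> B) -> (A=0 B=3 C=12)
  3. pour(C -> A) -> (A=3 B=3 C=9)
Reached target in 3 moves.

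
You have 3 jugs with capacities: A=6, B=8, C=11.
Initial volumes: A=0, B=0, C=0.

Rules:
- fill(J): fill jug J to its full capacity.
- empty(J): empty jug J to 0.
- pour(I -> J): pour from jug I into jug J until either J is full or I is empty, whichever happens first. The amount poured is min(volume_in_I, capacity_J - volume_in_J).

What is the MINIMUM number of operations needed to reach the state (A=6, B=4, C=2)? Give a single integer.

Answer: 7

Derivation:
BFS from (A=0, B=0, C=0). One shortest path:
  1. fill(A) -> (A=6 B=0 C=0)
  2. pour(A -> B) -> (A=0 B=6 C=0)
  3. fill(A) -> (A=6 B=6 C=0)
  4. pour(A -> B) -> (A=4 B=8 C=0)
  5. pour(B -> C) -> (A=4 B=0 C=8)
  6. pour(A -> B) -> (A=0 B=4 C=8)
  7. pour(C -> A) -> (A=6 B=4 C=2)
Reached target in 7 moves.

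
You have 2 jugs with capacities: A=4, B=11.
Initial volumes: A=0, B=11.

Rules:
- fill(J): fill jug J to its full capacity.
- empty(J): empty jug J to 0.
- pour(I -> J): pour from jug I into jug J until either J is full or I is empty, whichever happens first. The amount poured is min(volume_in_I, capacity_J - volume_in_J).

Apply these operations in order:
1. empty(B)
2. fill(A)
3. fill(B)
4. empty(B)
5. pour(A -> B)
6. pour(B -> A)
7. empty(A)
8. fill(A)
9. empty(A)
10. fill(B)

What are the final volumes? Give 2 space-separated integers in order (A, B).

Answer: 0 11

Derivation:
Step 1: empty(B) -> (A=0 B=0)
Step 2: fill(A) -> (A=4 B=0)
Step 3: fill(B) -> (A=4 B=11)
Step 4: empty(B) -> (A=4 B=0)
Step 5: pour(A -> B) -> (A=0 B=4)
Step 6: pour(B -> A) -> (A=4 B=0)
Step 7: empty(A) -> (A=0 B=0)
Step 8: fill(A) -> (A=4 B=0)
Step 9: empty(A) -> (A=0 B=0)
Step 10: fill(B) -> (A=0 B=11)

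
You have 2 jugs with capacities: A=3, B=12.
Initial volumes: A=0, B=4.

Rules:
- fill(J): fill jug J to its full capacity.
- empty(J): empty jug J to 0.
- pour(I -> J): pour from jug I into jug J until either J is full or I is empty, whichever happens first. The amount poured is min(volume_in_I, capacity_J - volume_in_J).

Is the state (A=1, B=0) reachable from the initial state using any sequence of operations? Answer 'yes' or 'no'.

BFS from (A=0, B=4):
  1. pour(B -> A) -> (A=3 B=1)
  2. empty(A) -> (A=0 B=1)
  3. pour(B -> A) -> (A=1 B=0)
Target reached → yes.

Answer: yes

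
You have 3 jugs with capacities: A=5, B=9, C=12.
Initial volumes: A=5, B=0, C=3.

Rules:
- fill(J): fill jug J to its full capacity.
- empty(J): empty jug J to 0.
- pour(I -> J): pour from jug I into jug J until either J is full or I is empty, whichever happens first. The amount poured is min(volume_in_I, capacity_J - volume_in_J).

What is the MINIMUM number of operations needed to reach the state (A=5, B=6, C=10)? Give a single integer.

Answer: 7

Derivation:
BFS from (A=5, B=0, C=3). One shortest path:
  1. empty(A) -> (A=0 B=0 C=3)
  2. fill(B) -> (A=0 B=9 C=3)
  3. pour(C -> A) -> (A=3 B=9 C=0)
  4. pour(B -> C) -> (A=3 B=0 C=9)
  5. fill(B) -> (A=3 B=9 C=9)
  6. pour(B -> C) -> (A=3 B=6 C=12)
  7. pour(C -> A) -> (A=5 B=6 C=10)
Reached target in 7 moves.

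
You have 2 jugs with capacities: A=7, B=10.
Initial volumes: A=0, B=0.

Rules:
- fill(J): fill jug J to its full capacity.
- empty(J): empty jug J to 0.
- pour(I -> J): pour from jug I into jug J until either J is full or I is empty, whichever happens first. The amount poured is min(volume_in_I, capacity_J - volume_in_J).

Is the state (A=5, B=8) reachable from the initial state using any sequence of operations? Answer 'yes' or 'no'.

Answer: no

Derivation:
BFS explored all 34 reachable states.
Reachable set includes: (0,0), (0,1), (0,2), (0,3), (0,4), (0,5), (0,6), (0,7), (0,8), (0,9), (0,10), (1,0) ...
Target (A=5, B=8) not in reachable set → no.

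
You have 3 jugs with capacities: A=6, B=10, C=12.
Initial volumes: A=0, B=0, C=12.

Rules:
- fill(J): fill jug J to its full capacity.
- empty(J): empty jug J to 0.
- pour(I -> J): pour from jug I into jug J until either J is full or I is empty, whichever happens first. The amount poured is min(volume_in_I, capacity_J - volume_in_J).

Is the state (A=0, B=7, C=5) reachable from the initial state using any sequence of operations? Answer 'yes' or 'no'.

BFS explored all 128 reachable states.
Reachable set includes: (0,0,0), (0,0,2), (0,0,4), (0,0,6), (0,0,8), (0,0,10), (0,0,12), (0,2,0), (0,2,2), (0,2,4), (0,2,6), (0,2,8) ...
Target (A=0, B=7, C=5) not in reachable set → no.

Answer: no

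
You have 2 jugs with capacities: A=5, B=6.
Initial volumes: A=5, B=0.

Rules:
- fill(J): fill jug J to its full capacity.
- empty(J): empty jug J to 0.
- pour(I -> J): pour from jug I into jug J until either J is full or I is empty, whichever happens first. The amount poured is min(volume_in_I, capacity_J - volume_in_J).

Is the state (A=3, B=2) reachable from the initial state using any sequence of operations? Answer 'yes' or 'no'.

Answer: no

Derivation:
BFS explored all 22 reachable states.
Reachable set includes: (0,0), (0,1), (0,2), (0,3), (0,4), (0,5), (0,6), (1,0), (1,6), (2,0), (2,6), (3,0) ...
Target (A=3, B=2) not in reachable set → no.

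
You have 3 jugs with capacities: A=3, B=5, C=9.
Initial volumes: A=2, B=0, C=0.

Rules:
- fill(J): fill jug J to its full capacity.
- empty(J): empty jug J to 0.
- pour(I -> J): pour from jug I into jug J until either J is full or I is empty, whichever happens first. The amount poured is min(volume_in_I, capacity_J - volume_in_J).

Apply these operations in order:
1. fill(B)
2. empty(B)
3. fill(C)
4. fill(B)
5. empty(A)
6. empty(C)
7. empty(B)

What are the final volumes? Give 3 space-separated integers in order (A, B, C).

Step 1: fill(B) -> (A=2 B=5 C=0)
Step 2: empty(B) -> (A=2 B=0 C=0)
Step 3: fill(C) -> (A=2 B=0 C=9)
Step 4: fill(B) -> (A=2 B=5 C=9)
Step 5: empty(A) -> (A=0 B=5 C=9)
Step 6: empty(C) -> (A=0 B=5 C=0)
Step 7: empty(B) -> (A=0 B=0 C=0)

Answer: 0 0 0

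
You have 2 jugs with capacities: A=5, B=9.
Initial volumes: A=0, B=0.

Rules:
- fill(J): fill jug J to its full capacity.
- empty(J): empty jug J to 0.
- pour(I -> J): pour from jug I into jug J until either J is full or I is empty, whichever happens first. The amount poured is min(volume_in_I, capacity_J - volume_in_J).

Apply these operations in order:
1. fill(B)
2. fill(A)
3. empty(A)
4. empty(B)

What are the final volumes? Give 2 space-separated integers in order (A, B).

Step 1: fill(B) -> (A=0 B=9)
Step 2: fill(A) -> (A=5 B=9)
Step 3: empty(A) -> (A=0 B=9)
Step 4: empty(B) -> (A=0 B=0)

Answer: 0 0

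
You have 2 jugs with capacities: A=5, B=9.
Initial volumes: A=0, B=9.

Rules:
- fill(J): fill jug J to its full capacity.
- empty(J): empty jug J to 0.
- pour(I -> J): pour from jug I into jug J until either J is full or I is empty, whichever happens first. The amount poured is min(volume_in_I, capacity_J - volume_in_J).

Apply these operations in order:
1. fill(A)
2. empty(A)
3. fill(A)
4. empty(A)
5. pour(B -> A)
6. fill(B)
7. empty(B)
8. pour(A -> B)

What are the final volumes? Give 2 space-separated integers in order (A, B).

Answer: 0 5

Derivation:
Step 1: fill(A) -> (A=5 B=9)
Step 2: empty(A) -> (A=0 B=9)
Step 3: fill(A) -> (A=5 B=9)
Step 4: empty(A) -> (A=0 B=9)
Step 5: pour(B -> A) -> (A=5 B=4)
Step 6: fill(B) -> (A=5 B=9)
Step 7: empty(B) -> (A=5 B=0)
Step 8: pour(A -> B) -> (A=0 B=5)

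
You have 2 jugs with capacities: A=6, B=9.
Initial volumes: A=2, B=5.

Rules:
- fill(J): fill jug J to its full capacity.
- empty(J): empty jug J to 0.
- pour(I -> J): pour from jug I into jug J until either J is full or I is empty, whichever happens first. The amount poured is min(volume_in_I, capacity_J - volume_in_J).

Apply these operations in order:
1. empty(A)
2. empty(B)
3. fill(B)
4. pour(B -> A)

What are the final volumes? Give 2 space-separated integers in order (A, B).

Answer: 6 3

Derivation:
Step 1: empty(A) -> (A=0 B=5)
Step 2: empty(B) -> (A=0 B=0)
Step 3: fill(B) -> (A=0 B=9)
Step 4: pour(B -> A) -> (A=6 B=3)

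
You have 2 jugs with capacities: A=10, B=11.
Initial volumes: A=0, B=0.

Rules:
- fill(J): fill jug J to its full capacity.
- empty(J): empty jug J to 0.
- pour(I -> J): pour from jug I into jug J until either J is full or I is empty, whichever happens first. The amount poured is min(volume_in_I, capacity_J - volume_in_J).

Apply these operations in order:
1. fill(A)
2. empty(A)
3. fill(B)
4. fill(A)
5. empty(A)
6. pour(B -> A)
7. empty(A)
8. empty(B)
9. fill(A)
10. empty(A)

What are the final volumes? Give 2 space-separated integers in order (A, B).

Answer: 0 0

Derivation:
Step 1: fill(A) -> (A=10 B=0)
Step 2: empty(A) -> (A=0 B=0)
Step 3: fill(B) -> (A=0 B=11)
Step 4: fill(A) -> (A=10 B=11)
Step 5: empty(A) -> (A=0 B=11)
Step 6: pour(B -> A) -> (A=10 B=1)
Step 7: empty(A) -> (A=0 B=1)
Step 8: empty(B) -> (A=0 B=0)
Step 9: fill(A) -> (A=10 B=0)
Step 10: empty(A) -> (A=0 B=0)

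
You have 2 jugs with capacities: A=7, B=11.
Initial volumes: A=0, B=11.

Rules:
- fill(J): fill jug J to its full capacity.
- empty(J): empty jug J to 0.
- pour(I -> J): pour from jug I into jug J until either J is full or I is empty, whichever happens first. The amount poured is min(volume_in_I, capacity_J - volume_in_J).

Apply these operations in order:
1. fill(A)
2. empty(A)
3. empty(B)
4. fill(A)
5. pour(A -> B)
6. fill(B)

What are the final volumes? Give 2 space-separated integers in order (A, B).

Answer: 0 11

Derivation:
Step 1: fill(A) -> (A=7 B=11)
Step 2: empty(A) -> (A=0 B=11)
Step 3: empty(B) -> (A=0 B=0)
Step 4: fill(A) -> (A=7 B=0)
Step 5: pour(A -> B) -> (A=0 B=7)
Step 6: fill(B) -> (A=0 B=11)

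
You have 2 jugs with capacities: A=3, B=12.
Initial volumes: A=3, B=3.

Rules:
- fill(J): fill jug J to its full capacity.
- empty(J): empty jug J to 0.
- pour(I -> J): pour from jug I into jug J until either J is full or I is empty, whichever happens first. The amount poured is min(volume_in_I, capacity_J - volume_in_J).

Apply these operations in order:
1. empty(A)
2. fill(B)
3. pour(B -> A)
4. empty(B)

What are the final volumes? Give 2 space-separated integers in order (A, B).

Answer: 3 0

Derivation:
Step 1: empty(A) -> (A=0 B=3)
Step 2: fill(B) -> (A=0 B=12)
Step 3: pour(B -> A) -> (A=3 B=9)
Step 4: empty(B) -> (A=3 B=0)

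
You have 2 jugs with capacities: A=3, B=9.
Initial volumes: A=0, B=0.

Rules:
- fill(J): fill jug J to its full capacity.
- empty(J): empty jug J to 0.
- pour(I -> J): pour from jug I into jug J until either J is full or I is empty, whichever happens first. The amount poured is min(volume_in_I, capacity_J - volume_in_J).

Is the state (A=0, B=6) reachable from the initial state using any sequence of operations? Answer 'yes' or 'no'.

BFS from (A=0, B=0):
  1. fill(B) -> (A=0 B=9)
  2. pour(B -> A) -> (A=3 B=6)
  3. empty(A) -> (A=0 B=6)
Target reached → yes.

Answer: yes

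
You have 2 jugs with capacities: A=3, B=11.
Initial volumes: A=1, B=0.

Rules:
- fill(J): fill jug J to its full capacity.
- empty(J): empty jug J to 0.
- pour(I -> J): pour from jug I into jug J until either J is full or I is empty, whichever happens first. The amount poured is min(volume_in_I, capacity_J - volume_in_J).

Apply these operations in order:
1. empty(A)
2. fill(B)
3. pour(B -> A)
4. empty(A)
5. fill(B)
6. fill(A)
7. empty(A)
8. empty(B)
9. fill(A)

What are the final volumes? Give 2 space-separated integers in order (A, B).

Step 1: empty(A) -> (A=0 B=0)
Step 2: fill(B) -> (A=0 B=11)
Step 3: pour(B -> A) -> (A=3 B=8)
Step 4: empty(A) -> (A=0 B=8)
Step 5: fill(B) -> (A=0 B=11)
Step 6: fill(A) -> (A=3 B=11)
Step 7: empty(A) -> (A=0 B=11)
Step 8: empty(B) -> (A=0 B=0)
Step 9: fill(A) -> (A=3 B=0)

Answer: 3 0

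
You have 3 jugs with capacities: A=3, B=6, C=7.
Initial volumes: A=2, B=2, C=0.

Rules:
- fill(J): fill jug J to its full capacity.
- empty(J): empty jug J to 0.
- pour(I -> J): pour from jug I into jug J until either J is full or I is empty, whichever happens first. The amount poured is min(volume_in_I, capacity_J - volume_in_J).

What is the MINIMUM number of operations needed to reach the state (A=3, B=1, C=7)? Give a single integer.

BFS from (A=2, B=2, C=0). One shortest path:
  1. fill(C) -> (A=2 B=2 C=7)
  2. pour(B -> A) -> (A=3 B=1 C=7)
Reached target in 2 moves.

Answer: 2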